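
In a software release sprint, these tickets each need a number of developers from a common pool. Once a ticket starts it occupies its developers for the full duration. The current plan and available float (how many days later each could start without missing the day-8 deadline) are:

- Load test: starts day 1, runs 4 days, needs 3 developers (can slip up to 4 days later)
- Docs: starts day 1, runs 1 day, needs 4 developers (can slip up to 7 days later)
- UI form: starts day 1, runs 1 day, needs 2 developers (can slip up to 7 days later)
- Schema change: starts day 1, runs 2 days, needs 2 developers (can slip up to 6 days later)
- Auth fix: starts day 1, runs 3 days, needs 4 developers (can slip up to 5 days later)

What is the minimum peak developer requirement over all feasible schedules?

5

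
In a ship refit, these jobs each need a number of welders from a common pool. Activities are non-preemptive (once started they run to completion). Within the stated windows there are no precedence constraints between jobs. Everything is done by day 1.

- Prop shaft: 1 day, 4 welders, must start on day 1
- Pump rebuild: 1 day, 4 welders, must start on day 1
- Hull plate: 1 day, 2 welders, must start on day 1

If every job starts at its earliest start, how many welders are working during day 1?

At early start, day 1 has: Prop shaft, Pump rebuild, Hull plate.
Demand: 4 + 4 + 2 = 10.

10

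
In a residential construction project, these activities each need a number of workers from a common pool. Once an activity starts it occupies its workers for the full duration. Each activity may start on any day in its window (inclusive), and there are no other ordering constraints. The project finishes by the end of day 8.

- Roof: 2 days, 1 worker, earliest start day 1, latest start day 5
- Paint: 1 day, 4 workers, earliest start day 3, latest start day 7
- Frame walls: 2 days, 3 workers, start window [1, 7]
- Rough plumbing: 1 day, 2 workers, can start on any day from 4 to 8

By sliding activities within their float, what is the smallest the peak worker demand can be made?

Schedule Roof@1, Paint@3, Frame walls@1, Rough plumbing@4: d1:4  d2:4  d3:4  d4:2  d5:0  d6:0  d7:0  d8:0 — peak 4.

4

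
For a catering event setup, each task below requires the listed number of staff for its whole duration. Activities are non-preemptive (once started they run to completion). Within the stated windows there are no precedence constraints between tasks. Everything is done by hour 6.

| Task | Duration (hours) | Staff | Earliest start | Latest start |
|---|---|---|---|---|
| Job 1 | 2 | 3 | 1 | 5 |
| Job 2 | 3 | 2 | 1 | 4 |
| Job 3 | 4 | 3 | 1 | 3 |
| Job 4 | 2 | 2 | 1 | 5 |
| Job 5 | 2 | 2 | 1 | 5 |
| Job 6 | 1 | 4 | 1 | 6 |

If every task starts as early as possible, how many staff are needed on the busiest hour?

16

Early-start schedule: Job 1@1, Job 2@1, Job 3@1, Job 4@1, Job 5@1, Job 6@1.
Load per hour: hour 1: 16, hour 2: 12, hour 3: 5, hour 4: 3, hour 5: 0, hour 6: 0.
Peak is 16.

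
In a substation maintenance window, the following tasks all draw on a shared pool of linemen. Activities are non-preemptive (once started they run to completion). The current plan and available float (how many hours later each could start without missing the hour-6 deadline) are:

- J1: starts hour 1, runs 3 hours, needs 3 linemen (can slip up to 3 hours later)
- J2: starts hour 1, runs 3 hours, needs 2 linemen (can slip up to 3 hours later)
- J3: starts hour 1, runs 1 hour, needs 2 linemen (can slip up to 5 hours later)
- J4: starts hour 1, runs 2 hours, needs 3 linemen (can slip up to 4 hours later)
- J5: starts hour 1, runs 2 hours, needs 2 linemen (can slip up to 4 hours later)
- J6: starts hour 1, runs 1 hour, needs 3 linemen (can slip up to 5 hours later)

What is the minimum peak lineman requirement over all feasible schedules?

Early-start (J1@1, J2@1, J3@1, J4@1, J5@1, J6@1) gives peak 15: h1:15  h2:10  h3:5  h4:0  h5:0  h6:0.
Shift J3→4, J4→4, J5→5, J6→6.
Schedule J1@1, J2@1, J3@4, J4@4, J5@5, J6@6: h1:5  h2:5  h3:5  h4:5  h5:5  h6:5 — peak 5.
Total lineman-hours = 30 over 6 hours ⇒ peak ≥ ⌈30/6⌉ = 5, so 5 is optimal.

5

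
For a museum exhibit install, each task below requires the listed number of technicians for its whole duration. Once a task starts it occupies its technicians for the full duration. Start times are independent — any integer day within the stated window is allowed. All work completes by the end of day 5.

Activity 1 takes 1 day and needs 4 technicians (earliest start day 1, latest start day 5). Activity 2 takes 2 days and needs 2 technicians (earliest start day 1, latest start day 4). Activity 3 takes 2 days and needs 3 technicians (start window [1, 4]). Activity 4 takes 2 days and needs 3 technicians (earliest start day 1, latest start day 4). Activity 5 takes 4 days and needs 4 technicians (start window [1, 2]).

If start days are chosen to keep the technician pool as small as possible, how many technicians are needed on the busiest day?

9

Early-start (Activity 1@1, Activity 2@1, Activity 3@1, Activity 4@1, Activity 5@1) gives peak 16: d1:16  d2:12  d3:4  d4:4  d5:0.
Shift Activity 4→3, Activity 5→2.
Schedule Activity 1@1, Activity 2@1, Activity 3@1, Activity 4@3, Activity 5@2: d1:9  d2:9  d3:7  d4:7  d5:4 — peak 9.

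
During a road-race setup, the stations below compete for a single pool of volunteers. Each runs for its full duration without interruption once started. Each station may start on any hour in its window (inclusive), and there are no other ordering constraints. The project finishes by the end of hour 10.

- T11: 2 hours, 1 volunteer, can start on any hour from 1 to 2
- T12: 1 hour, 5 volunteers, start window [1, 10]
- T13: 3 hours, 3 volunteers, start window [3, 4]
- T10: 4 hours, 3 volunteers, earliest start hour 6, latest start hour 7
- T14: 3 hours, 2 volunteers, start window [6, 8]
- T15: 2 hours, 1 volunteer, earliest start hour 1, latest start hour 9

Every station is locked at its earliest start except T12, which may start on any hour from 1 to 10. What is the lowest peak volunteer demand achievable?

T12@1: h1:7  h2:2  h3:3  h4:3  h5:3  h6:5  h7:5  h8:5  h9:3  h10:0 → peak 7
T12@2: h1:2  h2:7  h3:3  h4:3  h5:3  h6:5  h7:5  h8:5  h9:3  h10:0 → peak 7
T12@3: h1:2  h2:2  h3:8  h4:3  h5:3  h6:5  h7:5  h8:5  h9:3  h10:0 → peak 8
T12@4: h1:2  h2:2  h3:3  h4:8  h5:3  h6:5  h7:5  h8:5  h9:3  h10:0 → peak 8
T12@5: h1:2  h2:2  h3:3  h4:3  h5:8  h6:5  h7:5  h8:5  h9:3  h10:0 → peak 8
T12@6: h1:2  h2:2  h3:3  h4:3  h5:3  h6:10  h7:5  h8:5  h9:3  h10:0 → peak 10
T12@7: h1:2  h2:2  h3:3  h4:3  h5:3  h6:5  h7:10  h8:5  h9:3  h10:0 → peak 10
T12@8: h1:2  h2:2  h3:3  h4:3  h5:3  h6:5  h7:5  h8:10  h9:3  h10:0 → peak 10
T12@9: h1:2  h2:2  h3:3  h4:3  h5:3  h6:5  h7:5  h8:5  h9:8  h10:0 → peak 8
T12@10: h1:2  h2:2  h3:3  h4:3  h5:3  h6:5  h7:5  h8:5  h9:3  h10:5 → peak 5
Best is T12@10, peak 5.

5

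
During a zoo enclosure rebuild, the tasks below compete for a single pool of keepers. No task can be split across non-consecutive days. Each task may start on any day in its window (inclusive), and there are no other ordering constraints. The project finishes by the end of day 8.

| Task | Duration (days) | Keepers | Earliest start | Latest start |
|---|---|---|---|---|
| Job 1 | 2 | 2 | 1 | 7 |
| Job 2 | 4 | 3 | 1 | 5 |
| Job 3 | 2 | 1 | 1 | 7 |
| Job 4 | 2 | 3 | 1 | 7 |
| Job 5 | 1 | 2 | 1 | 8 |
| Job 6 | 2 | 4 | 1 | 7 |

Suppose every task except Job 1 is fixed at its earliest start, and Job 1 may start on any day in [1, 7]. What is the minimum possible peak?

13

Job 1@1: d1:15  d2:13  d3:3  d4:3  d5:0  d6:0  d7:0  d8:0 → peak 15
Job 1@2: d1:13  d2:13  d3:5  d4:3  d5:0  d6:0  d7:0  d8:0 → peak 13
Job 1@3: d1:13  d2:11  d3:5  d4:5  d5:0  d6:0  d7:0  d8:0 → peak 13
Job 1@4: d1:13  d2:11  d3:3  d4:5  d5:2  d6:0  d7:0  d8:0 → peak 13
Job 1@5: d1:13  d2:11  d3:3  d4:3  d5:2  d6:2  d7:0  d8:0 → peak 13
Job 1@6: d1:13  d2:11  d3:3  d4:3  d5:0  d6:2  d7:2  d8:0 → peak 13
Job 1@7: d1:13  d2:11  d3:3  d4:3  d5:0  d6:0  d7:2  d8:2 → peak 13
Best is Job 1@2, peak 13.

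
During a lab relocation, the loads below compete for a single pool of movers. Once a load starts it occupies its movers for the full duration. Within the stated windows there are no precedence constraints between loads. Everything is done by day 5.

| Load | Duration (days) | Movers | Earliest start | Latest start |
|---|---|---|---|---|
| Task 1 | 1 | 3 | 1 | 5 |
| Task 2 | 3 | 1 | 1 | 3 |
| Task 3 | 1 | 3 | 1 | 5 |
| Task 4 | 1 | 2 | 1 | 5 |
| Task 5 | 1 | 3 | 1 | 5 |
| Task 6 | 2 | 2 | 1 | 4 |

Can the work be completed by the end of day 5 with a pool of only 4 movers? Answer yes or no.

yes

Schedule Task 1@1, Task 2@1, Task 3@2, Task 4@4, Task 5@3, Task 6@4: d1:4  d2:4  d3:4  d4:4  d5:2 — peak 4 ≤ 4.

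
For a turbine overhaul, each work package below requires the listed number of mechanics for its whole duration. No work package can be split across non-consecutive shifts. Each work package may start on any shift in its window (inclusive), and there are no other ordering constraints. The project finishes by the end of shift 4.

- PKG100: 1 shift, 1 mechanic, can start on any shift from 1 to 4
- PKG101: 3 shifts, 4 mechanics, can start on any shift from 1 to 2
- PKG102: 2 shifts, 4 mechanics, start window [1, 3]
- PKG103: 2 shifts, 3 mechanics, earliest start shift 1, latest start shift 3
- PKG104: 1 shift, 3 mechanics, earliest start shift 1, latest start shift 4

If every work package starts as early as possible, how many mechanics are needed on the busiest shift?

Early-start schedule: PKG100@1, PKG101@1, PKG102@1, PKG103@1, PKG104@1.
Load per shift: shift 1: 15, shift 2: 11, shift 3: 4, shift 4: 0.
Peak is 15.

15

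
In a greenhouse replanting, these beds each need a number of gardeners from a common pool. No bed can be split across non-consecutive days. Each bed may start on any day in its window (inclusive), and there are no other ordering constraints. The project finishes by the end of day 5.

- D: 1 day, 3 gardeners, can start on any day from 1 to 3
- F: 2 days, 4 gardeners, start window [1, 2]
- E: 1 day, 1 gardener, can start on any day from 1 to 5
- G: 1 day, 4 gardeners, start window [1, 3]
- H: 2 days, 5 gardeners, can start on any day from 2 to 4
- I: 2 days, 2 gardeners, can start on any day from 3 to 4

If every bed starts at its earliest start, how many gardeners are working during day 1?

At early start, day 1 has: D, F, E, G.
Demand: 3 + 4 + 1 + 4 = 12.

12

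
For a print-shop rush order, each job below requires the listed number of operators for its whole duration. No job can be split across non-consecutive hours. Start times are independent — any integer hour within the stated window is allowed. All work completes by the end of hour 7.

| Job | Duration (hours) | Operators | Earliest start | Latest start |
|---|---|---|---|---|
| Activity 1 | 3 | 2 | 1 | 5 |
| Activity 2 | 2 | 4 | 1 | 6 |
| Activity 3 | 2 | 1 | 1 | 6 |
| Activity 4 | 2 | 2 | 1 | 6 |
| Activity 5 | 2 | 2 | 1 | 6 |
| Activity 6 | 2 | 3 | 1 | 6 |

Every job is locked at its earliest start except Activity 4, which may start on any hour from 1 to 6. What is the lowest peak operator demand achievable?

12

Activity 4@1: h1:14  h2:14  h3:2  h4:0  h5:0  h6:0  h7:0 → peak 14
Activity 4@2: h1:12  h2:14  h3:4  h4:0  h5:0  h6:0  h7:0 → peak 14
Activity 4@3: h1:12  h2:12  h3:4  h4:2  h5:0  h6:0  h7:0 → peak 12
Activity 4@4: h1:12  h2:12  h3:2  h4:2  h5:2  h6:0  h7:0 → peak 12
Activity 4@5: h1:12  h2:12  h3:2  h4:0  h5:2  h6:2  h7:0 → peak 12
Activity 4@6: h1:12  h2:12  h3:2  h4:0  h5:0  h6:2  h7:2 → peak 12
Best is Activity 4@3, peak 12.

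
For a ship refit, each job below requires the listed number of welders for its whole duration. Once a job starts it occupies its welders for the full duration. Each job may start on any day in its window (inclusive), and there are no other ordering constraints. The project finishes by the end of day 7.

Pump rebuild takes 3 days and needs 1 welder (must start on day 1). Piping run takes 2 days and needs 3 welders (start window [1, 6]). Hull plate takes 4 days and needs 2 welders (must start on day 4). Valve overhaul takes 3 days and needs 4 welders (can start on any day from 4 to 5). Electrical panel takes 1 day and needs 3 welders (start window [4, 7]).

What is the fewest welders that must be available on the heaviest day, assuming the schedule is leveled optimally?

6

Early-start (Pump rebuild@1, Piping run@1, Hull plate@4, Valve overhaul@4, Electrical panel@4) gives peak 9: d1:4  d2:4  d3:1  d4:9  d5:6  d6:6  d7:2.
Shift Electrical panel→7.
Schedule Pump rebuild@1, Piping run@1, Hull plate@4, Valve overhaul@4, Electrical panel@7: d1:4  d2:4  d3:1  d4:6  d5:6  d6:6  d7:5 — peak 6.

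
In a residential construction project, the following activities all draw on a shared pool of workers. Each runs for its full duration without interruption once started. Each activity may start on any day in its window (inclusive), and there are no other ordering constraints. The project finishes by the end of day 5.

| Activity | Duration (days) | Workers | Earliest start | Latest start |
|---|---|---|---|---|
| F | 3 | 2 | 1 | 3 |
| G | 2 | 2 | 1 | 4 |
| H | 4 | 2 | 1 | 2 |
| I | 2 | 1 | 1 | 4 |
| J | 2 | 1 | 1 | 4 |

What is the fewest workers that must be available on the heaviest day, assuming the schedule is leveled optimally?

Early-start (F@1, G@1, H@1, I@1, J@1) gives peak 8: d1:8  d2:8  d3:4  d4:2  d5:0.
Shift G→4, J→3.
Schedule F@1, G@4, H@1, I@1, J@3: d1:5  d2:5  d3:5  d4:5  d5:2 — peak 5.
Total worker-days = 22 over 5 days ⇒ peak ≥ ⌈22/5⌉ = 5, so 5 is optimal.

5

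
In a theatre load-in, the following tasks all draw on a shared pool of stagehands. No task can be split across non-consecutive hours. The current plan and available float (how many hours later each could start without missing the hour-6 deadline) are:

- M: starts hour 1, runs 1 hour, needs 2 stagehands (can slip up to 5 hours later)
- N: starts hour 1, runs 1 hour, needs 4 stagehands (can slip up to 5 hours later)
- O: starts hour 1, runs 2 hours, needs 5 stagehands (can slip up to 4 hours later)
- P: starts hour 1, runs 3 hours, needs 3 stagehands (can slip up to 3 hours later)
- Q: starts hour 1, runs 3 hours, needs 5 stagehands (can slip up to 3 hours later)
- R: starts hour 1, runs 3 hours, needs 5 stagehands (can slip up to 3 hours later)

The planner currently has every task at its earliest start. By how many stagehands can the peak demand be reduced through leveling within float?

14

Early-start peak: h1:24  h2:18  h3:13  h4:0  h5:0  h6:0 ⇒ 24.
Leveled (M@1, N@1, O@2, P@1, Q@4, R@4): h1:9  h2:8  h3:8  h4:10  h5:10  h6:10 ⇒ 10.
Reduction 24 − 10 = 14.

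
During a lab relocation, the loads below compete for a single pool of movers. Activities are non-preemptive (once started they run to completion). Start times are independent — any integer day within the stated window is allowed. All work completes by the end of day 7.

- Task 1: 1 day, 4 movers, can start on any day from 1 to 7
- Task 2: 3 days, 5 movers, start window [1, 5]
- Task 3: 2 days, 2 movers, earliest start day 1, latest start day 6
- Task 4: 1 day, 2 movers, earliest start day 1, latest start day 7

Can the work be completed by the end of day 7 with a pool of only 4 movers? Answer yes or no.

no

The minimum achievable peak is 5; 4 < 5, so no feasible schedule stays within the cap.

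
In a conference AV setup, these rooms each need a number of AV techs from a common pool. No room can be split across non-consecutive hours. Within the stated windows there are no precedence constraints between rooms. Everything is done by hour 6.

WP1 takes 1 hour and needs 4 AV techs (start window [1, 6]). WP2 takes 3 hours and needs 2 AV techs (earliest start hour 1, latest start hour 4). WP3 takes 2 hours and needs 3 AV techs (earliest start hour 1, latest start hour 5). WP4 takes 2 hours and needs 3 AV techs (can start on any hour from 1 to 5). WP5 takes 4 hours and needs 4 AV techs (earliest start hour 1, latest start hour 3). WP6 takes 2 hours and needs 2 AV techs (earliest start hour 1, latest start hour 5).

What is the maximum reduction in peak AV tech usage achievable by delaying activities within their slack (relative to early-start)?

Early-start peak: h1:18  h2:14  h3:6  h4:4  h5:0  h6:0 ⇒ 18.
Leveled (WP1@1, WP2@2, WP3@1, WP4@5, WP5@3, WP6@2): h1:7  h2:7  h3:8  h4:6  h5:7  h6:7 ⇒ 8.
Reduction 18 − 8 = 10.

10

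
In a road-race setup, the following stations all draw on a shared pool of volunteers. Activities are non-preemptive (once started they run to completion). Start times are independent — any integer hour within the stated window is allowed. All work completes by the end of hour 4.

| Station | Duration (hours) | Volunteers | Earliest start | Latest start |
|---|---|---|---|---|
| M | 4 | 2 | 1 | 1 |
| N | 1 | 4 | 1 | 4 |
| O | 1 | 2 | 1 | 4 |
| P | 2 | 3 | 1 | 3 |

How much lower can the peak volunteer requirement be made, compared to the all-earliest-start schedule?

5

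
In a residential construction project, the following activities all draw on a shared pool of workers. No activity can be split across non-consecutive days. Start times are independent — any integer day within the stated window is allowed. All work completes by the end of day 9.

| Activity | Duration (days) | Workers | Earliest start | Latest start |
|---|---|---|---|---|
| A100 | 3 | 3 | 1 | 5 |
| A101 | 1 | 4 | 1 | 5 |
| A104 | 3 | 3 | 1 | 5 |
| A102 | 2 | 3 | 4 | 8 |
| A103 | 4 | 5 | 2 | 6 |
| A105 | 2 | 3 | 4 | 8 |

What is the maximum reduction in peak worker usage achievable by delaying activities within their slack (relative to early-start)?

3

Early-start peak: d1:10  d2:11  d3:11  d4:11  d5:11  d6:0  d7:0  d8:0  d9:0 ⇒ 11.
Leveled (A100@1, A101@1, A104@2, A102@4, A103@5, A105@6): d1:7  d2:6  d3:6  d4:6  d5:8  d6:8  d7:8  d8:5  d9:0 ⇒ 8.
Reduction 11 − 8 = 3.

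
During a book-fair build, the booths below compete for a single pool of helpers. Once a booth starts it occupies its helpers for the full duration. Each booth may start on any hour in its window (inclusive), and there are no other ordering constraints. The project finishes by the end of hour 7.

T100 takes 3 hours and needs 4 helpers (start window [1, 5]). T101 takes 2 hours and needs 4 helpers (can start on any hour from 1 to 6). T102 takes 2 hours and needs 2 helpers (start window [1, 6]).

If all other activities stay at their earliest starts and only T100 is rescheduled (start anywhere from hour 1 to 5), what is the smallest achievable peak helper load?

T100@1: h1:10  h2:10  h3:4  h4:0  h5:0  h6:0  h7:0 → peak 10
T100@2: h1:6  h2:10  h3:4  h4:4  h5:0  h6:0  h7:0 → peak 10
T100@3: h1:6  h2:6  h3:4  h4:4  h5:4  h6:0  h7:0 → peak 6
T100@4: h1:6  h2:6  h3:0  h4:4  h5:4  h6:4  h7:0 → peak 6
T100@5: h1:6  h2:6  h3:0  h4:0  h5:4  h6:4  h7:4 → peak 6
Best is T100@3, peak 6.

6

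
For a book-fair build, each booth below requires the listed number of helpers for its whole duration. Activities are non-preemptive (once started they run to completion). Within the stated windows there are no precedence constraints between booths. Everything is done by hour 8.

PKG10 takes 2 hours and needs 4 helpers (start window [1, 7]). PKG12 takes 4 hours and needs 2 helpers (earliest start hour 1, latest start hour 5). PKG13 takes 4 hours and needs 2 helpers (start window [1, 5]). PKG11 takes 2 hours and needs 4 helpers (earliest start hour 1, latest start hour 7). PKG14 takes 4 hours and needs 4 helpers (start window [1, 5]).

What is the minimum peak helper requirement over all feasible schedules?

6

Early-start (PKG10@1, PKG12@1, PKG13@1, PKG11@1, PKG14@1) gives peak 16: h1:16  h2:16  h3:8  h4:8  h5:0  h6:0  h7:0  h8:0.
Shift PKG13→5, PKG11→3, PKG14→5.
Schedule PKG10@1, PKG12@1, PKG13@5, PKG11@3, PKG14@5: h1:6  h2:6  h3:6  h4:6  h5:6  h6:6  h7:6  h8:6 — peak 6.
Total helper-hours = 48 over 8 hours ⇒ peak ≥ ⌈48/8⌉ = 6, so 6 is optimal.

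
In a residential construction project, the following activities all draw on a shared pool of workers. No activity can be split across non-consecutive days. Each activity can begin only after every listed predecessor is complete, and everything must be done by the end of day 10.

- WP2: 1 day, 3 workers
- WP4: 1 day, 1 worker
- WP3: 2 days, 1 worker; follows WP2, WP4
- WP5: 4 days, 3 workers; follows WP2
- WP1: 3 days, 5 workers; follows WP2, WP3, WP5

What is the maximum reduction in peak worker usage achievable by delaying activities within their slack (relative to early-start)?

0

Early-start peak: d1:4  d2:4  d3:4  d4:3  d5:3  d6:5  d7:5  d8:5  d9:0  d10:0 ⇒ 5.
Leveled (WP2@1, WP4@1, WP3@2, WP5@2, WP1@6): d1:4  d2:4  d3:4  d4:3  d5:3  d6:5  d7:5  d8:5  d9:0  d10:0 ⇒ 5.
Reduction 5 − 5 = 0.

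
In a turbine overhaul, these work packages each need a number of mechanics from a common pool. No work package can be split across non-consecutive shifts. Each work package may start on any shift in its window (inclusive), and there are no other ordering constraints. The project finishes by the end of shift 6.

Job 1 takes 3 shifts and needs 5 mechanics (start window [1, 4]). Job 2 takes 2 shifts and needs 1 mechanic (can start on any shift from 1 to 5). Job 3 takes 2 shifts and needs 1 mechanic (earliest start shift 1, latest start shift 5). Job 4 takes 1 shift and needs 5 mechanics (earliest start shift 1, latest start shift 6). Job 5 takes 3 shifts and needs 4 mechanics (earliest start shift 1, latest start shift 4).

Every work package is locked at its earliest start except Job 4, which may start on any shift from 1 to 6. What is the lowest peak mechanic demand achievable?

11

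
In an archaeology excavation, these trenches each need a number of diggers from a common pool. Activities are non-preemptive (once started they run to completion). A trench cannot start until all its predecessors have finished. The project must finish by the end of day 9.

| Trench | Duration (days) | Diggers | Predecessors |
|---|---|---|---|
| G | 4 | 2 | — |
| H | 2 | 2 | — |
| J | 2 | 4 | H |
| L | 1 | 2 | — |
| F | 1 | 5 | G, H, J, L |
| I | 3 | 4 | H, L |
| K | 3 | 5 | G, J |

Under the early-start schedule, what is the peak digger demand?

14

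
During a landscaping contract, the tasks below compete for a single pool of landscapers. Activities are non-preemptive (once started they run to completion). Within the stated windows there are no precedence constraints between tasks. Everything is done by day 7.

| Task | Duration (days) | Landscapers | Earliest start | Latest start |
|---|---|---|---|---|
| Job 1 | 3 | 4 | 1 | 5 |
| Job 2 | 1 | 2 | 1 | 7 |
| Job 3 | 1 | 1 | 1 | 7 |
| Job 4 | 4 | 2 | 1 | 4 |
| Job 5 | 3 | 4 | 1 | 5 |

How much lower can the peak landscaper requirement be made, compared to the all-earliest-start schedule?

Early-start peak: d1:13  d2:10  d3:10  d4:2  d5:0  d6:0  d7:0 ⇒ 13.
Leveled (Job 1@1, Job 2@1, Job 3@2, Job 4@3, Job 5@4): d1:6  d2:5  d3:6  d4:6  d5:6  d6:6  d7:0 ⇒ 6.
Reduction 13 − 6 = 7.

7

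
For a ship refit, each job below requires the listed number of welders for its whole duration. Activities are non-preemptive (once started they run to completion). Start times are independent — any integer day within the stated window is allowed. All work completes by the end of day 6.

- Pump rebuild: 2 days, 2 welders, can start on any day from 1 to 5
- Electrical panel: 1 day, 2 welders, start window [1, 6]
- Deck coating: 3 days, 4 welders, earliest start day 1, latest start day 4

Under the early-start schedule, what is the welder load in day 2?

At early start, day 2 has: Pump rebuild, Deck coating.
Demand: 2 + 4 = 6.

6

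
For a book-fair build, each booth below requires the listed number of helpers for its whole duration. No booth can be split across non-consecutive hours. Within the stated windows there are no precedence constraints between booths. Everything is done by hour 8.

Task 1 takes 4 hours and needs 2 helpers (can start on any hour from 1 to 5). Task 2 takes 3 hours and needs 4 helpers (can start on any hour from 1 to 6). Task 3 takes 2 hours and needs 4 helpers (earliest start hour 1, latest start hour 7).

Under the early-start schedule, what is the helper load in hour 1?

At early start, hour 1 has: Task 1, Task 2, Task 3.
Demand: 2 + 4 + 4 = 10.

10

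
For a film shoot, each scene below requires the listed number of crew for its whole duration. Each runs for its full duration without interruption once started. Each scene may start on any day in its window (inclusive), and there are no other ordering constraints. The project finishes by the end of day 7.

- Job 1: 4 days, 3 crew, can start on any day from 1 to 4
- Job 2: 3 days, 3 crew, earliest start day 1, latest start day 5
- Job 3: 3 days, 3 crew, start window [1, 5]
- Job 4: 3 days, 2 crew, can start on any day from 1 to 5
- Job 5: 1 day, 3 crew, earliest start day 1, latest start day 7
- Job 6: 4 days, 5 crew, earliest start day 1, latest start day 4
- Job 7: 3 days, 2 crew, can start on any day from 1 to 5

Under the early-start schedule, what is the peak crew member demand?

Early-start schedule: Job 1@1, Job 2@1, Job 3@1, Job 4@1, Job 5@1, Job 6@1, Job 7@1.
Load per day: day 1: 21, day 2: 18, day 3: 18, day 4: 8, day 5: 0, day 6: 0, day 7: 0.
Peak is 21.

21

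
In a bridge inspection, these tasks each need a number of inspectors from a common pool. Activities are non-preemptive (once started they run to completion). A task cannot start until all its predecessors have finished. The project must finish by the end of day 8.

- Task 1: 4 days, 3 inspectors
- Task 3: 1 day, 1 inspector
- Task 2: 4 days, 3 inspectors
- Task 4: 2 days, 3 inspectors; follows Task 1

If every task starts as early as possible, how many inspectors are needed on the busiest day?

7

Early-start schedule: Task 1@1, Task 3@1, Task 2@1, Task 4@5.
Load per day: day 1: 7, day 2: 6, day 3: 6, day 4: 6, day 5: 3, day 6: 3, day 7: 0, day 8: 0.
Peak is 7.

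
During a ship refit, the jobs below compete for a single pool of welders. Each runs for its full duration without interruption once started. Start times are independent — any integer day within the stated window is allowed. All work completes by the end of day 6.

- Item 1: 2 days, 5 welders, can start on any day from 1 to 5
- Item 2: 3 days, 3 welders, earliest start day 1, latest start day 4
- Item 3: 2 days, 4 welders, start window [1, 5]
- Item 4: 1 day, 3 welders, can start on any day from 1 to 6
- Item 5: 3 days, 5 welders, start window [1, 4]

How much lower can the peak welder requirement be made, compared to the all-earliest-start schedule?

Early-start peak: d1:20  d2:17  d3:8  d4:0  d5:0  d6:0 ⇒ 20.
Leveled (Item 1@1, Item 2@1, Item 3@3, Item 4@5, Item 5@4): d1:8  d2:8  d3:7  d4:9  d5:8  d6:5 ⇒ 9.
Reduction 20 − 9 = 11.

11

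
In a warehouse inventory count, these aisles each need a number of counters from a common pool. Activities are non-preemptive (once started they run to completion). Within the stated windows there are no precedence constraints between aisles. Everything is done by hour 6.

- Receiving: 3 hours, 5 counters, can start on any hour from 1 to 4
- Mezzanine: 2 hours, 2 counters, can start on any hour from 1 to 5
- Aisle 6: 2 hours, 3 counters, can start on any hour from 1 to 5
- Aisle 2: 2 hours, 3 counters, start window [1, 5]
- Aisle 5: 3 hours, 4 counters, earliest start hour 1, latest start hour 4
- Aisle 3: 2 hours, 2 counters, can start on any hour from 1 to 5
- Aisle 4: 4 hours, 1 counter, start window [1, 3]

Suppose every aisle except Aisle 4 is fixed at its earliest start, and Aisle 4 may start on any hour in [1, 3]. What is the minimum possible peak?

Aisle 4@1: h1:20  h2:20  h3:10  h4:1  h5:0  h6:0 → peak 20
Aisle 4@2: h1:19  h2:20  h3:10  h4:1  h5:1  h6:0 → peak 20
Aisle 4@3: h1:19  h2:19  h3:10  h4:1  h5:1  h6:1 → peak 19
Best is Aisle 4@3, peak 19.

19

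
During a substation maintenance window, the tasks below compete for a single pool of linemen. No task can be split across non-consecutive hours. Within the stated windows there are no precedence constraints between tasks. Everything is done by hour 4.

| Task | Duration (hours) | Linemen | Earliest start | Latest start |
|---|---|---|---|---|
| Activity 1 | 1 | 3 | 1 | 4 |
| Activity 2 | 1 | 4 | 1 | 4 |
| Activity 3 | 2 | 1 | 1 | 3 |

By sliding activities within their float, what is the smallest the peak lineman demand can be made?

Early-start (Activity 1@1, Activity 2@1, Activity 3@1) gives peak 8: h1:8  h2:1  h3:0  h4:0.
Shift Activity 2→2, Activity 3→3.
Schedule Activity 1@1, Activity 2@2, Activity 3@3: h1:3  h2:4  h3:1  h4:1 — peak 4.

4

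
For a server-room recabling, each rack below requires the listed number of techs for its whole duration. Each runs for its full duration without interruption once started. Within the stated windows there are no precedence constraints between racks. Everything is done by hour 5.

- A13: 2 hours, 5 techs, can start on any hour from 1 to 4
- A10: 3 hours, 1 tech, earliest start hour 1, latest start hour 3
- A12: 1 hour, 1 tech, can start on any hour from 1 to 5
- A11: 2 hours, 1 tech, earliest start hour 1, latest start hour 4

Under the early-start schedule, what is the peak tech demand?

Early-start schedule: A13@1, A10@1, A12@1, A11@1.
Load per hour: hour 1: 8, hour 2: 7, hour 3: 1, hour 4: 0, hour 5: 0.
Peak is 8.

8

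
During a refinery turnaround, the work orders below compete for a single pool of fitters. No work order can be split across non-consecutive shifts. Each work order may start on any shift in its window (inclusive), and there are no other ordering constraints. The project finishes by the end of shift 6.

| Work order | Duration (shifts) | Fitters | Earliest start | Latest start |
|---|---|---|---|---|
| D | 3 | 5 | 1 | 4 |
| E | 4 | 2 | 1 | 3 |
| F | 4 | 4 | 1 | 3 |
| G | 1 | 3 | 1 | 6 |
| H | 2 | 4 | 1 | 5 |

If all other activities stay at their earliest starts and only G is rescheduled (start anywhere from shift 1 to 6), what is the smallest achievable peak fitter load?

15

G@1: s1:18  s2:15  s3:11  s4:6  s5:0  s6:0 → peak 18
G@2: s1:15  s2:18  s3:11  s4:6  s5:0  s6:0 → peak 18
G@3: s1:15  s2:15  s3:14  s4:6  s5:0  s6:0 → peak 15
G@4: s1:15  s2:15  s3:11  s4:9  s5:0  s6:0 → peak 15
G@5: s1:15  s2:15  s3:11  s4:6  s5:3  s6:0 → peak 15
G@6: s1:15  s2:15  s3:11  s4:6  s5:0  s6:3 → peak 15
Best is G@3, peak 15.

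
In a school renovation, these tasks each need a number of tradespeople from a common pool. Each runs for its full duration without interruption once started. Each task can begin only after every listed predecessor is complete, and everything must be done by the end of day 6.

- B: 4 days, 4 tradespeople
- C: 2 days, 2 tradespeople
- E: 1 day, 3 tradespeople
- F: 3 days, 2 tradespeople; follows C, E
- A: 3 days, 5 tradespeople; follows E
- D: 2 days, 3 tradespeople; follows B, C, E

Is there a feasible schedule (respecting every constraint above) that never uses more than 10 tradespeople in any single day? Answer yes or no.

no

The minimum achievable peak is 11; 10 < 11, so no feasible schedule stays within the cap.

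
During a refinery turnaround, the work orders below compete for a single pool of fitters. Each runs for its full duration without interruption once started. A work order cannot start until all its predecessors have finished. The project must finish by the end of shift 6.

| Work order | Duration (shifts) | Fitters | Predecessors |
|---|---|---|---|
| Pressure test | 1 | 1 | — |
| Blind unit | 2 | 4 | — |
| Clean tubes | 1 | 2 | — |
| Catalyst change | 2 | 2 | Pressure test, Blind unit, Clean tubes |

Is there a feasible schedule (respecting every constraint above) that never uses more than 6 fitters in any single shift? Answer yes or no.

yes

Schedule Pressure test@1, Blind unit@2, Clean tubes@1, Catalyst change@4: s1:3  s2:4  s3:4  s4:2  s5:2  s6:0 — peak 4 ≤ 6.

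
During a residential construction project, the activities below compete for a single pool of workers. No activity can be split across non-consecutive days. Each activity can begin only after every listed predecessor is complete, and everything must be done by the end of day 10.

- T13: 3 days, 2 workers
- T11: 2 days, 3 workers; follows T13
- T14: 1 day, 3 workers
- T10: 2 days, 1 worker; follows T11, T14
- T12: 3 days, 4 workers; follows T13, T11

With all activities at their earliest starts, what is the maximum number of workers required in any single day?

Early-start schedule: T13@1, T11@4, T14@1, T10@6, T12@6.
Load per day: day 1: 5, day 2: 2, day 3: 2, day 4: 3, day 5: 3, day 6: 5, day 7: 5, day 8: 4, day 9: 0, day 10: 0.
Peak is 5.

5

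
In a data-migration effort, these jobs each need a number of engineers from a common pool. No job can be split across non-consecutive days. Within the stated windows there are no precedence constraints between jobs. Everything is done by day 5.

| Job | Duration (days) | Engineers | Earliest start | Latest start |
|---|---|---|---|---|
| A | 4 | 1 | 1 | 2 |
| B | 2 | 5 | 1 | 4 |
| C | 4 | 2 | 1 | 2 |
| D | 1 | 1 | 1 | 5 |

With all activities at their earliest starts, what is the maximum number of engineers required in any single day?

9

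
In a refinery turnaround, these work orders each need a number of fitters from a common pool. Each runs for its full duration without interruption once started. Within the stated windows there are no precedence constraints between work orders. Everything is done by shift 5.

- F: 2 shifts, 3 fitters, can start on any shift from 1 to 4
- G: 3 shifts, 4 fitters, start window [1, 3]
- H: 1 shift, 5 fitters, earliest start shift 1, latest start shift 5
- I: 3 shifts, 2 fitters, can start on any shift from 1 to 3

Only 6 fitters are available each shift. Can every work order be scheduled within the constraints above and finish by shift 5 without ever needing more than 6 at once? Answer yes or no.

no

The minimum achievable peak is 7; 6 < 7, so no feasible schedule stays within the cap.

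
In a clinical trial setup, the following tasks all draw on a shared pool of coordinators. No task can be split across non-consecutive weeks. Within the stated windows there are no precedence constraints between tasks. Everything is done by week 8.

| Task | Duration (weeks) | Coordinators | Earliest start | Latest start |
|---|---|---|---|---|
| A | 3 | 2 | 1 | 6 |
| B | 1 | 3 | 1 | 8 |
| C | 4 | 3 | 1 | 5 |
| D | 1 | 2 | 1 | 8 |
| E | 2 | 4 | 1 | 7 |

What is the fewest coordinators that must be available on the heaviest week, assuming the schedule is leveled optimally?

Early-start (A@1, B@1, C@1, D@1, E@1) gives peak 14: w1:14  w2:9  w3:5  w4:3  w5:0  w6:0  w7:0  w8:0.
Shift C→2, D→4, E→6.
Schedule A@1, B@1, C@2, D@4, E@6: w1:5  w2:5  w3:5  w4:5  w5:3  w6:4  w7:4  w8:0 — peak 5.

5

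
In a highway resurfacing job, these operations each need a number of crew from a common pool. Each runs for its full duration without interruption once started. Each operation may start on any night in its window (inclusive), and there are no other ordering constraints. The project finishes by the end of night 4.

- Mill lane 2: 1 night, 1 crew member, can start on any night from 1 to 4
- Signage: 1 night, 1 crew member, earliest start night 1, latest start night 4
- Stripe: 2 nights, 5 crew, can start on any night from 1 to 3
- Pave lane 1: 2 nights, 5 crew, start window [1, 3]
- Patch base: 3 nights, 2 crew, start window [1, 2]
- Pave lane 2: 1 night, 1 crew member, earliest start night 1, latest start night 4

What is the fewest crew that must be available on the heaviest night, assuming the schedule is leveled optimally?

8

Early-start (Mill lane 2@1, Signage@1, Stripe@1, Pave lane 1@1, Patch base@1, Pave lane 2@1) gives peak 15: n1:15  n2:12  n3:2  n4:0.
Shift Pave lane 1→3, Patch base→2.
Schedule Mill lane 2@1, Signage@1, Stripe@1, Pave lane 1@3, Patch base@2, Pave lane 2@1: n1:8  n2:7  n3:7  n4:7 — peak 8.
Total crew member-nights = 29 over 4 nights ⇒ peak ≥ ⌈29/4⌉ = 8, so 8 is optimal.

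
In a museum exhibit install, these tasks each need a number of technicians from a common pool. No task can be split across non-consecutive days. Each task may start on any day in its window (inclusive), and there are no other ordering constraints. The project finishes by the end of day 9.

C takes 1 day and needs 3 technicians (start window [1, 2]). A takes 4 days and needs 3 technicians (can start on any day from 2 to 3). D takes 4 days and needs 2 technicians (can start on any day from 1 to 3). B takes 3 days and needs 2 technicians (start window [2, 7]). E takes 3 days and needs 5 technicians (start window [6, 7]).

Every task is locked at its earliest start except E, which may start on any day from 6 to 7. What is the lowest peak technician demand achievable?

E@6: d1:5  d2:7  d3:7  d4:7  d5:3  d6:5  d7:5  d8:5  d9:0 → peak 7
E@7: d1:5  d2:7  d3:7  d4:7  d5:3  d6:0  d7:5  d8:5  d9:5 → peak 7
Best is E@6, peak 7.

7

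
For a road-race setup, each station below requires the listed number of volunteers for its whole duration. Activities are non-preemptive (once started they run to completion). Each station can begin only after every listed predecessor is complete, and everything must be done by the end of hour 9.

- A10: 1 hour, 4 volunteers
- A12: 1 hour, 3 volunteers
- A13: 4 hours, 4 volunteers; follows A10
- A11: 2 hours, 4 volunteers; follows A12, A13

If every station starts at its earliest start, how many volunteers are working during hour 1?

7

At early start, hour 1 has: A10, A12.
Demand: 4 + 3 = 7.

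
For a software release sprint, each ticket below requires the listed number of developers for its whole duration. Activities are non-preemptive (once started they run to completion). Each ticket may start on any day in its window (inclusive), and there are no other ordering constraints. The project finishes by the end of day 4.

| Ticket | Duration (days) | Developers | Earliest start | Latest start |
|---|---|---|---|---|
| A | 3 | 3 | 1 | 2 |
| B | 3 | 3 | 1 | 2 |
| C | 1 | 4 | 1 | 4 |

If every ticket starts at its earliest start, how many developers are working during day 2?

At early start, day 2 has: A, B.
Demand: 3 + 3 = 6.

6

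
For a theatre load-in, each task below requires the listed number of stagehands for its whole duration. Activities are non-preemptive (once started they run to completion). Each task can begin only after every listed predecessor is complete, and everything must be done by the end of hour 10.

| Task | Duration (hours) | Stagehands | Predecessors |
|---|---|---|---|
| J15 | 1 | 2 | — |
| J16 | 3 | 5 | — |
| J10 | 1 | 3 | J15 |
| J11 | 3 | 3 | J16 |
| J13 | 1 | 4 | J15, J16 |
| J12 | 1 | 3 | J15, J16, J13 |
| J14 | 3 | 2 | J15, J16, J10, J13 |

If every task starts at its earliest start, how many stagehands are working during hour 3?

5

At early start, hour 3 has: J16.
Demand: 5 = 5.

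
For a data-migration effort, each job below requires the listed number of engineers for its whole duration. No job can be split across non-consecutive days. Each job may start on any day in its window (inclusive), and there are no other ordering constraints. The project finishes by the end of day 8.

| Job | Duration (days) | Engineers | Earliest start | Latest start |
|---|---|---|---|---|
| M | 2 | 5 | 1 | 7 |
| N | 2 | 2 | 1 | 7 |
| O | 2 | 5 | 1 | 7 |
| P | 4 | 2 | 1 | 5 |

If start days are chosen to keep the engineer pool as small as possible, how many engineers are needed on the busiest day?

5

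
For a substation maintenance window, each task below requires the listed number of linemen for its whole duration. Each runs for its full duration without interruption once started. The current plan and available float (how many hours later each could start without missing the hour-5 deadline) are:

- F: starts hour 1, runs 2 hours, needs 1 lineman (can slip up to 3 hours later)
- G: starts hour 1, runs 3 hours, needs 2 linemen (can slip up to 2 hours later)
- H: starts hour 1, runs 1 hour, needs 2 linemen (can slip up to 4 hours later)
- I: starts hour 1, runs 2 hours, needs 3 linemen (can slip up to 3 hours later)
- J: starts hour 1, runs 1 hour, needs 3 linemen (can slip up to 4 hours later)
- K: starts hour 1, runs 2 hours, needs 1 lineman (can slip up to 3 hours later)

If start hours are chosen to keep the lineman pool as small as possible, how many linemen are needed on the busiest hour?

Early-start (F@1, G@1, H@1, I@1, J@1, K@1) gives peak 12: h1:12  h2:7  h3:2  h4:0  h5:0.
Shift I→3, J→5, K→4.
Schedule F@1, G@1, H@1, I@3, J@5, K@4: h1:5  h2:3  h3:5  h4:4  h5:4 — peak 5.
Total lineman-hours = 21 over 5 hours ⇒ peak ≥ ⌈21/5⌉ = 5, so 5 is optimal.

5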